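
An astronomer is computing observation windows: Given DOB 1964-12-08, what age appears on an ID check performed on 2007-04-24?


Birth: 1964-12-08
Reference: 2007-04-24
Year difference: 2007 - 1964 = 43
Has birthday (12-08) occurred by 04-24? No
Birthday not yet reached this year -> subtract 1
Age in full years: 42

42


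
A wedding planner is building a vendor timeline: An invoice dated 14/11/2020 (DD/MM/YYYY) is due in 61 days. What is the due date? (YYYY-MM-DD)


Start: 2020-11-14
Adding 61 days
Days remaining in November: 16
After November: 45 days still to add
December 2020: 31 days, 14 remaining
January 2021 has 31 days, need 14
Result: 2021-01-14

2021-01-14


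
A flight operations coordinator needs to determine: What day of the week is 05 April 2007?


Date: 2007-04-05
January 1, 2007 is a Monday
Day of year: 95
Offset from Jan 1: 94 days
94 mod 7 = 3
Result: Thursday

Thursday


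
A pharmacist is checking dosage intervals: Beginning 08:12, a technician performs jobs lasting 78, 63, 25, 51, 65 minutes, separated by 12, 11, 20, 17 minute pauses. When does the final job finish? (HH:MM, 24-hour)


Start: 08:12 = 492 min from midnight
  after task 1 (78 min): 09:30
  after break (12 min): 09:42
  after task 2 (63 min): 10:45
  after break (11 min): 10:56
  after task 3 (25 min): 11:21
  after break (20 min): 11:41
  after task 4 (51 min): 12:32
  after break (17 min): 12:49
  after task 5 (65 min): 13:54
Total elapsed: 342 minutes
End time: 13:54

13:54


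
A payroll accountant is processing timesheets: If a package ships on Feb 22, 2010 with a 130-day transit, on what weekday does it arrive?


Start: 2010-02-22 (Monday)
Step 1 - find target date: add 130 days
  2010-02-22 + 130 days = 2010-07-02
Step 2 - day of week:
  130 mod 7 = 4
  Monday + 4 days -> Friday
Result: Friday (2010-07-02)

Friday


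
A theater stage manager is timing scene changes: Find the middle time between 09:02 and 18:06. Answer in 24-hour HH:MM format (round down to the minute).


Start time: 09:02 = 542 minutes from midnight
End time: 18:06 = 1086 minutes from midnight
Sum: 542 + 1086 = 1628
Midpoint: 1628 / 2 = 814 minutes
Convert: 814 / 60 = 13 hours, 34 minutes
Result: 13:34

13:34


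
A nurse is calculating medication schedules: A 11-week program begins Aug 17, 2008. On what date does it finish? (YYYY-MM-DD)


Start: 2008-08-17
Weeks to add: 11
Convert to days: 11 x 7 = 77 days
Add 77 days to 2008-08-17
Result: 2008-11-02

2008-11-02


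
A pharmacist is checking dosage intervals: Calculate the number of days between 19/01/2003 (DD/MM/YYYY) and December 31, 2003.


Start: January 19, 2003
End: December 31, 2003
Days left in January: 12
February: 28
March: 31
April: 30
May: 31
... plus remaining months
Sum of remaining months: 334
Total: 12 + 334 = 346

346


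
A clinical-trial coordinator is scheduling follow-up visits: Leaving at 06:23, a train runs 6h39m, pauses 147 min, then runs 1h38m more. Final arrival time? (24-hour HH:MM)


Depart: 06:23
Leg 1: +399 min -> 13:02
Layover: +147 min -> 15:29
Leg 2: +98 min -> 17:07
Total travel: 644 minutes = 10h 44m
Arrival: 17:07

17:07


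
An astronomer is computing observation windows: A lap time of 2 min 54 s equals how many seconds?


Minutes: 2
Seconds: 54
Convert minutes to seconds: 2 x 60 = 120
Add remaining seconds: 120 + 54 = 174

174


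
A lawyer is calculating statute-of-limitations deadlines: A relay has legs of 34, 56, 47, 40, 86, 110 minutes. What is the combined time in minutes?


Durations: 34, 56, 47, 40, 86, 110
Running sum: 34
+ 56 = 90
+ 47 = 137
+ 40 = 177
+ 86 = 263
+ 110 = 373
Total duration: 373 minutes
That is 6 hours and 13 minutes

373


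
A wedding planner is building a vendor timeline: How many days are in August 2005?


Month: August
Year: 2005
August is a 31-day month
Total: 31 days

31


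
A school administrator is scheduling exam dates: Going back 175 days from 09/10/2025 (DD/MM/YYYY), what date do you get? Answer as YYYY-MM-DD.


Start: 2025-10-09
Subtracting 175 days
Days already passed in October: 9
After going back through October: 166 more days to subtract
September 2025: 30 days, 136 remaining
August 2025: 31 days, 105 remaining
July 2025: 31 days, 74 remaining
June 2025: 30 days, 44 remaining
Result: 2025-04-17

2025-04-17


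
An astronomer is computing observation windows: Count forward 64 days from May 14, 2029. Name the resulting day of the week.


Start: 2029-05-14 (Monday)
Step 1 - find target date: add 64 days
  2029-05-14 + 64 days = 2029-07-17
Step 2 - day of week:
  64 mod 7 = 1
  Monday + 1 days -> Tuesday
Result: Tuesday (2029-07-17)

Tuesday


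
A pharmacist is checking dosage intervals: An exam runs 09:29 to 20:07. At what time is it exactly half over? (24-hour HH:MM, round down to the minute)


Start time: 09:29 = 569 minutes from midnight
End time: 20:07 = 1207 minutes from midnight
Sum: 569 + 1207 = 1776
Midpoint: 1776 / 2 = 888 minutes
Convert: 888 / 60 = 14 hours, 48 minutes
Result: 14:48

14:48


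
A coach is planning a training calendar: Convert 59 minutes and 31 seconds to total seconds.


Minutes: 59
Extra seconds: 31
Seconds per minute: 60
Minutes to seconds: 59 x 60 = 3540
Total: 3540 + 31 = 3571

3571


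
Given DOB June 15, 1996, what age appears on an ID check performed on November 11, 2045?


Birth: 1996-06-15
Reference: 2045-11-11
Year difference: 2045 - 1996 = 49
Has birthday (06-15) occurred by 11-11? Yes
Age in full years: 49

49


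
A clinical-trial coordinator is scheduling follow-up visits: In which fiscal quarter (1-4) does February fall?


Month: February (month 2)
Q1: January-March (months 1-3)
Q2: April-June (months 4-6)
Q3: July-September (months 7-9)
Q4: October-December (months 10-12)
Month 2 falls in Q1

1


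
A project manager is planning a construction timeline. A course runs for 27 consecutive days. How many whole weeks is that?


Total days: 27
Days per week: 7
Division: 27 / 7 = 3 remainder 6
Complete weeks: 3
Remaining days: 6

3


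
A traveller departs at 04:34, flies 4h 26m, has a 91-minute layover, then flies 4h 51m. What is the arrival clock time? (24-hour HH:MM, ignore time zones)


Depart: 04:34
Leg 1: +266 min -> 09:00
Layover: +91 min -> 10:31
Leg 2: +291 min -> 15:22
Total travel: 648 minutes = 10h 48m
Arrival: 15:22

15:22


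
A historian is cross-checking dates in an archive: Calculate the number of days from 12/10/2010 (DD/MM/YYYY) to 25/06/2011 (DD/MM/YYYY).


Start date: 2010-10-12
End date: 2011-06-25
Oct 2010: +20 days
Nov 2010: +30 days
Dec 2010: +31 days
... (6 more months)
Total: 256 days

256


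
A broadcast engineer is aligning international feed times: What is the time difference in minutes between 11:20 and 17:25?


Start time: 11:20 = 680 minutes from midnight
End time: 17:25 = 1045 minutes from midnight
Difference: 1045 - 680 = 365 minutes
That is 6 hours and 5 minutes

365


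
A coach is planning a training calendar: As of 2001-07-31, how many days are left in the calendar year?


Start: July 31, 2001
End: December 31, 2001
Days left in July: 0
August: 31
September: 30
October: 31
November: 30
... plus remaining months
Sum of remaining months: 153
Total: 0 + 153 = 153

153


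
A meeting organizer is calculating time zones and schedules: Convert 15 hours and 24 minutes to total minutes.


Hours: 15
Extra minutes: 24
Minutes per hour: 60
Hours to minutes: 15 x 60 = 900
Total: 900 + 24 = 924

924


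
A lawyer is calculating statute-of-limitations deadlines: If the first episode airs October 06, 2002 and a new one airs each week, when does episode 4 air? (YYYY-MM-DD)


First occurrence: 2002-10-06 (occurrence 1)
Each occurrence is 7 days after the previous.
Occurrence 4 is 3 weeks after the first.
3 weeks = 21 days
2002-10-06 + 21 days = 2002-10-27

2002-10-27


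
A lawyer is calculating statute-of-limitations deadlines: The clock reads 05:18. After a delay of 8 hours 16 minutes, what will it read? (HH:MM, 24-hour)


Start time: 05:18
Adding: 8 hours 16 minutes
Minutes: 18 + 16 = 34
Hours: 5 + 8 + 0 = 13
Result: 13:34

13:34


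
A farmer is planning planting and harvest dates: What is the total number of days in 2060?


Year: 2060
Check leap year rules:
Divisible by 4? Yes
Divisible by 100? No
2060 is a leap year
Days: 366

366


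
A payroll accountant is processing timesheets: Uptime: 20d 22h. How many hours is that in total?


Days: 20
Extra hours: 22
Hours per day: 24
Days to hours: 20 x 24 = 480
Total: 480 + 22 = 502

502


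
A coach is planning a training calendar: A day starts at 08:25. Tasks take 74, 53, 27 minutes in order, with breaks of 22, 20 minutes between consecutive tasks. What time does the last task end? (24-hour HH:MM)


Start: 08:25 = 505 min from midnight
  after task 1 (74 min): 09:39
  after break (22 min): 10:01
  after task 2 (53 min): 10:54
  after break (20 min): 11:14
  after task 3 (27 min): 11:41
Total elapsed: 196 minutes
End time: 11:41

11:41


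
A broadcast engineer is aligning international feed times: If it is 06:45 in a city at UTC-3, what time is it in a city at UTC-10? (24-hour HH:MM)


Local time: 06:45 at UTC-3 (offset -3h)
Target zone: UTC-10 (offset -10h)
Difference: -10 - (-3) = -7 hours
Calculation: 6 + (-7) = -1
Wraparound: (-1) mod 24 = 23
Result: 23:45

23:45


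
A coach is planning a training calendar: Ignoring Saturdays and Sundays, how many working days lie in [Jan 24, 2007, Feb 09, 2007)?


Start: 2007-01-24 (Wednesday)
End (exclusive): 2007-02-09 (Friday)
Total calendar days: 16
Full weeks: 16 // 7 = 2 -> 10 weekdays
Remaining 2 days starting on Wednesday:
  Wed(w), Thu(w) -> 2 weekdays
Total business days: 10 + 2 = 12

12


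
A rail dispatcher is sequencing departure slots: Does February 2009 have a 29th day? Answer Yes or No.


Year: 2009
Divisible by 4? 2009 / 4 = 502.25 -> No
Not divisible by 4, so NOT a leap year

No


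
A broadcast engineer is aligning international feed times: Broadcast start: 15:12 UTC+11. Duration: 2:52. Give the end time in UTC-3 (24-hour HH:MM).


Start: 15:12 in UTC+11
Step 1 - add duration:
  minutes: 12 + 52 = 64 (carry 1h)
  hours: 15 + 2 + 1 = 18
  end in UTC+11: 18:04
Step 2 - convert UTC+11 -> UTC-3:
  offset difference: -3 - (11) = -14 hours
  18 + (-14) = 4 -> mod 24 = 4
Result: 04:04 in UTC-3

04:04


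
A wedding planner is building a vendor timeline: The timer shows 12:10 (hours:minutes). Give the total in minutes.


Hours: 12
Minutes: 10
Convert hours to minutes: 12 x 60 = 720
Add remaining minutes: 720 + 10 = 730

730


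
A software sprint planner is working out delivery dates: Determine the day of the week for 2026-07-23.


Date: 2026-07-23
January 1, 2026 is a Thursday
Day of year: 204
Offset from Jan 1: 203 days
203 mod 7 = 0
Result: Thursday

Thursday


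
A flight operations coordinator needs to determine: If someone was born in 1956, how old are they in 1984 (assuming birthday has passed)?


Birth year: 1956
Current year: 1984
Age = current year - birth year
Age = 1984 - 1956 = 28

28


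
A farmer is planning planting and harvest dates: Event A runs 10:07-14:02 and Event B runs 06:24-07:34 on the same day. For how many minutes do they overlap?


Interval A: [607, 842] minutes from midnight
Interval B: [384, 454] minutes from midnight
Overlap start = max(607, 384) = 607
Overlap end = min(842, 454) = 454
End <= start, so the intervals do not overlap: 0 minutes

0


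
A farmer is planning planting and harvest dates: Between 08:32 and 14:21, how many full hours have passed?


Start: 08:32
End: 14:21
Hour difference: 14 - 8 = 6 hours
Minute difference: 21 - 32 = -11 minutes
Total minutes: 349
Complete hours: 349 / 60 = 5 (remainder 49)

5


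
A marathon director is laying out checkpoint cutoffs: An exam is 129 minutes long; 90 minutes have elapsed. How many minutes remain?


Total budget: 129 minutes
Time used: 90 minutes
Remaining: 129 - 90 = 39 minutes
Percent used: 69.8%
Percent remaining: 30.2%

39


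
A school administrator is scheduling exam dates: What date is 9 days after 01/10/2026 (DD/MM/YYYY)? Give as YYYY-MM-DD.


Start: 2026-10-01
Adding 9 days
Days remaining in October: 30
Result: 2026-10-10

2026-10-10


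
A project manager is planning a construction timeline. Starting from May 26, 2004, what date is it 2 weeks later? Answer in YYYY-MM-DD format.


Start: 2004-05-26
Weeks to add: 2
Convert to days: 2 x 7 = 14 days
Add 14 days to 2004-05-26
Result: 2004-06-09

2004-06-09


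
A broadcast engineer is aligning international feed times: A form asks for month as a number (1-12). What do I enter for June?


Calendar month order:
5. May
6. June <--
7. July
June is month number 6

6


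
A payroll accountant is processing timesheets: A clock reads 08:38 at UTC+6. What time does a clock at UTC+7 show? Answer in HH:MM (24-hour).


Local time: 08:38 at UTC+6 (offset 6h)
Target zone: UTC+7 (offset 7h)
Difference: 7 - (6) = 1 hours
Calculation: 8 + (1) = 9
Result: 09:38

09:38


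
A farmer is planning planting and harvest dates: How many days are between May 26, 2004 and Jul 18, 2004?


Start date: 2004-05-26
End date: 2004-07-18
May 2004: +6 days
Jun 2004: +30 days
Jul 2004: +17 days
Total: 53 days

53


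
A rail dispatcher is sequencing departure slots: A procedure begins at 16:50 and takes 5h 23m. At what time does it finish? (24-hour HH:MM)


Start time: 16:50
Adding: 5 hours 23 minutes
Minutes: 50 + 23 = 73
Minute overflow: 73 >= 60, so carry 1 hour, minutes = 13
Hours: 16 + 5 + 1 = 22
Result: 22:13

22:13


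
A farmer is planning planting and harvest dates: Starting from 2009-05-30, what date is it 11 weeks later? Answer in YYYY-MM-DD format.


Start: 2009-05-30
Weeks to add: 11
Convert to days: 11 x 7 = 77 days
Add 77 days to 2009-05-30
Result: 2009-08-15

2009-08-15


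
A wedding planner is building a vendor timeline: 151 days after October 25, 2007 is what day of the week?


Start: 2007-10-25 (Thursday)
Step 1 - find target date: add 151 days
  2007-10-25 + 151 days = 2008-03-24
Step 2 - day of week:
  151 mod 7 = 4
  Thursday + 4 days -> Monday
Result: Monday (2008-03-24)

Monday


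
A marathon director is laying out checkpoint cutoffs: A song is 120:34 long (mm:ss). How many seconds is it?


Minutes: 120
Extra seconds: 34
Seconds per minute: 60
Minutes to seconds: 120 x 60 = 7200
Total: 7200 + 34 = 7234

7234


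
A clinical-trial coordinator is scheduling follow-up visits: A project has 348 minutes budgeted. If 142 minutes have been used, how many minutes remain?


Total budget: 348 minutes
Time used: 142 minutes
Remaining: 348 - 142 = 206 minutes
Percent used: 40.8%
Percent remaining: 59.2%

206


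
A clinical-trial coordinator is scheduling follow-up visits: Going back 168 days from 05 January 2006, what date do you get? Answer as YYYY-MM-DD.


Start: 2006-01-05
Subtracting 168 days
Days already passed in January: 5
After going back through January: 163 more days to subtract
December 2005: 31 days, 132 remaining
November 2005: 30 days, 102 remaining
October 2005: 31 days, 71 remaining
September 2005: 30 days, 41 remaining
Result: 2005-07-21

2005-07-21


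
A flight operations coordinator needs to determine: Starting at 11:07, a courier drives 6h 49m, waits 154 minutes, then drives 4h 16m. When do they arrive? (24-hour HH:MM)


Depart: 11:07
Leg 1: +409 min -> 17:56
Layover: +154 min -> 20:30
Leg 2: +256 min -> 00:46
Total travel: 819 minutes = 13h 39m
Arrival: 00:46

00:46


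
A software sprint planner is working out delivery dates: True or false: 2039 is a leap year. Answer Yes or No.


Year: 2039
Divisible by 4? 2039 / 4 = 509.75 -> No
Not divisible by 4, so NOT a leap year

No


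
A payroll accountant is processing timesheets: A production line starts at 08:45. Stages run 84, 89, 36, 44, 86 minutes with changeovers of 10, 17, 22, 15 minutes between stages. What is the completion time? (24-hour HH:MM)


Start: 08:45 = 525 min from midnight
  after task 1 (84 min): 10:09
  after break (10 min): 10:19
  after task 2 (89 min): 11:48
  after break (17 min): 12:05
  after task 3 (36 min): 12:41
  after break (22 min): 13:03
  after task 4 (44 min): 13:47
  after break (15 min): 14:02
  after task 5 (86 min): 15:28
Total elapsed: 403 minutes
End time: 15:28

15:28


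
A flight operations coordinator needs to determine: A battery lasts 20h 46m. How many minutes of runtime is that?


Hours: 20
Extra minutes: 46
Minutes per hour: 60
Hours to minutes: 20 x 60 = 1200
Total: 1200 + 46 = 1246

1246


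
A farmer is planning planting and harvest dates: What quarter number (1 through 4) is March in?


Month: March (month 3)
Q1: January-March (months 1-3)
Q2: April-June (months 4-6)
Q3: July-September (months 7-9)
Q4: October-December (months 10-12)
Month 3 falls in Q1

1


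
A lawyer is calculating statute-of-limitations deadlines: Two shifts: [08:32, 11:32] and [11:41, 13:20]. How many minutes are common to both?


Interval A: [512, 692] minutes from midnight
Interval B: [701, 800] minutes from midnight
Overlap start = max(512, 701) = 701
Overlap end = min(692, 800) = 692
End <= start, so the intervals do not overlap: 0 minutes

0


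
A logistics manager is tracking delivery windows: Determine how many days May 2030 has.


Month: May
Year: 2030
May is a 31-day month
Total: 31 days

31


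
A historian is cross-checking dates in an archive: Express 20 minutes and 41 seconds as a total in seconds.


Minutes: 20
Seconds: 41
Convert minutes to seconds: 20 x 60 = 1200
Add remaining seconds: 1200 + 41 = 1241

1241


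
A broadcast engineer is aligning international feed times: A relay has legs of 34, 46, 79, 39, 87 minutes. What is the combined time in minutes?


Durations: 34, 46, 79, 39, 87
Running sum: 34
+ 46 = 80
+ 79 = 159
+ 39 = 198
+ 87 = 285
Total duration: 285 minutes
That is 4 hours and 45 minutes

285


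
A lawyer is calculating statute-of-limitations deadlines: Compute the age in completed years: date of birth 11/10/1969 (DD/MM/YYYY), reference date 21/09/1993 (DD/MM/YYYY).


Birth: 1969-10-11
Reference: 1993-09-21
Year difference: 1993 - 1969 = 24
Has birthday (10-11) occurred by 09-21? No
Birthday not yet reached this year -> subtract 1
Age in full years: 23

23


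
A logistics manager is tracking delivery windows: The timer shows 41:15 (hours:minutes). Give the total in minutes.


Hours: 41
Minutes: 15
Convert hours to minutes: 41 x 60 = 2460
Add remaining minutes: 2460 + 15 = 2475

2475


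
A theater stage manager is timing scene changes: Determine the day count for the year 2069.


Year: 2069
Check leap year rules:
Divisible by 4? No
2069 is not a leap year
Days: 365

365


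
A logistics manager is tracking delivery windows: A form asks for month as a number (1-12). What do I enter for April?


Calendar month order:
3. March
4. April <--
5. May
April is month number 4

4


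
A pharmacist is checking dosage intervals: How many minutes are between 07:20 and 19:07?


Start time: 07:20 = 440 minutes from midnight
End time: 19:07 = 1147 minutes from midnight
Difference: 1147 - 440 = 707 minutes
That is 11 hours and 47 minutes

707


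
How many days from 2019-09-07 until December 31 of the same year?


Start: September 07, 2019
End: December 31, 2019
Days left in September: 23
October: 31
November: 30
December: 31
Sum of remaining months: 92
Total: 23 + 92 = 115

115


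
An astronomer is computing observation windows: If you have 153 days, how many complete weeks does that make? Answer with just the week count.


Total days: 153
Days per week: 7
Division: 153 / 7 = 21 remainder 6
Complete weeks: 21
Remaining days: 6

21


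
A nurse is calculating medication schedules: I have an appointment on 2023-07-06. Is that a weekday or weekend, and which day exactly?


Date: 2023-07-06
January 1, 2023 is a Sunday
Day of year: 187
Offset from Jan 1: 186 days
186 mod 7 = 4
Result: Thursday

Thursday


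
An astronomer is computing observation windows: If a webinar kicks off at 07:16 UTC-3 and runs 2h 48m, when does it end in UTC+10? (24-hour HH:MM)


Start: 07:16 in UTC-3
Step 1 - add duration:
  minutes: 16 + 48 = 64 (carry 1h)
  hours: 7 + 2 + 1 = 10
  end in UTC-3: 10:04
Step 2 - convert UTC-3 -> UTC+10:
  offset difference: 10 - (-3) = 13 hours
  10 + (13) = 23 -> mod 24 = 23
Result: 23:04 in UTC+10

23:04


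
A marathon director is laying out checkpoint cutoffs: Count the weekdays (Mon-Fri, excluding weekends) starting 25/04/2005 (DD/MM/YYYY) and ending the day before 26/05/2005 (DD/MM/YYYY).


Start: 2005-04-25 (Monday)
End (exclusive): 2005-05-26 (Thursday)
Total calendar days: 31
Full weeks: 31 // 7 = 4 -> 20 weekdays
Remaining 3 days starting on Monday:
  Mon(w), Tue(w), Wed(w) -> 3 weekdays
Total business days: 20 + 3 = 23

23


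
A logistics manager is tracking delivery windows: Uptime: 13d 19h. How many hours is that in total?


Days: 13
Extra hours: 19
Hours per day: 24
Days to hours: 13 x 24 = 312
Total: 312 + 19 = 331

331


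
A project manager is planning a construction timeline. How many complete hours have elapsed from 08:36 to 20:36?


Start: 08:36
End: 20:36
Hour difference: 20 - 8 = 12 hours
Minute difference: 36 - 36 = 0 minutes
Total minutes: 720
Complete hours: 720 / 60 = 12 (remainder 0)

12


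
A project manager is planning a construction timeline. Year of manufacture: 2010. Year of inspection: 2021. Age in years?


Birth year: 2010
Current year: 2021
Age = current year - birth year
Age = 2021 - 2010 = 11

11


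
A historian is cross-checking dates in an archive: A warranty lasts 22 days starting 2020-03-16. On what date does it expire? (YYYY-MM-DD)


Start: 2020-03-16
Adding 22 days
Days remaining in March: 15
After March: 7 days still to add
April 2020 has 30 days, need 7
Result: 2020-04-07

2020-04-07


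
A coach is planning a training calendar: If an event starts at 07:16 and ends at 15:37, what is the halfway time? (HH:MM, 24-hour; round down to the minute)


Start time: 07:16 = 436 minutes from midnight
End time: 15:37 = 937 minutes from midnight
Sum: 436 + 937 = 1373
Midpoint: 1373 / 2 = 686 minutes
Convert: 686 / 60 = 11 hours, 26 minutes
Result: 11:26

11:26


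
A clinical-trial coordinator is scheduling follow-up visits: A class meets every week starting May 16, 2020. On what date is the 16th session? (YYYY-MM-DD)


First occurrence: 2020-05-16 (occurrence 1)
Each occurrence is 7 days after the previous.
Occurrence 16 is 15 weeks after the first.
15 weeks = 105 days
2020-05-16 + 105 days = 2020-08-29

2020-08-29


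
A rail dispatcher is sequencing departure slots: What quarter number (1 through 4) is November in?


Month: November (month 11)
Q1: January-March (months 1-3)
Q2: April-June (months 4-6)
Q3: July-September (months 7-9)
Q4: October-December (months 10-12)
Month 11 falls in Q4

4


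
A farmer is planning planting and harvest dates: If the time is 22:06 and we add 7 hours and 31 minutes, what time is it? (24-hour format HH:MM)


Start time: 22:06
Adding: 7 hours 31 minutes
Minutes: 6 + 31 = 37
Hours: 22 + 7 + 0 = 29
Hour wraparound: 29 mod 24 = 5
Result: 05:37

05:37


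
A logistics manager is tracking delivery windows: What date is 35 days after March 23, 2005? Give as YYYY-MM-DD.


Start: 2005-03-23
Adding 35 days
Days remaining in March: 8
After March: 27 days still to add
April 2005 has 30 days, need 27
Result: 2005-04-27

2005-04-27


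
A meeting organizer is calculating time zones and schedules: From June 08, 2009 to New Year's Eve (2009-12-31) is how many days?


Start: June 08, 2009
End: December 31, 2009
Days left in June: 22
July: 31
August: 31
September: 30
October: 31
... plus remaining months
Sum of remaining months: 184
Total: 22 + 184 = 206

206


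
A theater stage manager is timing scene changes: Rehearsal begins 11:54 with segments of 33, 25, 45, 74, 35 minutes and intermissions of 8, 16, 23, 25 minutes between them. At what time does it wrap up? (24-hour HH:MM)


Start: 11:54 = 714 min from midnight
  after task 1 (33 min): 12:27
  after break (8 min): 12:35
  after task 2 (25 min): 13:00
  after break (16 min): 13:16
  after task 3 (45 min): 14:01
  after break (23 min): 14:24
  after task 4 (74 min): 15:38
  after break (25 min): 16:03
  after task 5 (35 min): 16:38
Total elapsed: 284 minutes
End time: 16:38

16:38


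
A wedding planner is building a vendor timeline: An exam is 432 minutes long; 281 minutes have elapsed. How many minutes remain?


Total budget: 432 minutes
Time used: 281 minutes
Remaining: 432 - 281 = 151 minutes
Percent used: 65.0%
Percent remaining: 35.0%

151


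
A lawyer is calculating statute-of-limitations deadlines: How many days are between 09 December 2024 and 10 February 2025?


Start date: 2024-12-09
End date: 2025-02-10
Dec 2024: +23 days
Jan 2025: +31 days
Feb 2025: +9 days
Total: 63 days

63


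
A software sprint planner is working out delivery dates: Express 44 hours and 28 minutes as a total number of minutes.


Hours: 44
Extra minutes: 28
Minutes per hour: 60
Hours to minutes: 44 x 60 = 2640
Total: 2640 + 28 = 2668

2668


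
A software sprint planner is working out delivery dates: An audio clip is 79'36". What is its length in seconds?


Minutes: 79
Seconds: 36
Convert minutes to seconds: 79 x 60 = 4740
Add remaining seconds: 4740 + 36 = 4776

4776


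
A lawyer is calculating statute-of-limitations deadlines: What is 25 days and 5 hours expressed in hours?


Days: 25
Extra hours: 5
Hours per day: 24
Days to hours: 25 x 24 = 600
Total: 600 + 5 = 605

605


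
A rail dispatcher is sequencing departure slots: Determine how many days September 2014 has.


Month: September
Year: 2014
September is a 30-day month
Total: 30 days

30


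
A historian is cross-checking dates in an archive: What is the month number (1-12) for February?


Calendar month order:
1. January
2. February <--
3. March
February is month number 2

2


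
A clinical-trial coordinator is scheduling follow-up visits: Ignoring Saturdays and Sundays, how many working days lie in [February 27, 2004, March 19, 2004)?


Start: 2004-02-27 (Friday)
End (exclusive): 2004-03-19 (Friday)
Total calendar days: 21
Full weeks: 21 // 7 = 3 -> 15 weekdays
Remaining 0 days starting on Friday:
Total business days: 15 + 0 = 15

15


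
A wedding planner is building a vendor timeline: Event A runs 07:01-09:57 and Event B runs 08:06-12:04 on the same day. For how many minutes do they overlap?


Interval A: [421, 597] minutes from midnight
Interval B: [486, 724] minutes from midnight
Overlap start = max(421, 486) = 486
Overlap end = min(597, 724) = 597
Overlap = 597 - 486 = 111 minutes

111


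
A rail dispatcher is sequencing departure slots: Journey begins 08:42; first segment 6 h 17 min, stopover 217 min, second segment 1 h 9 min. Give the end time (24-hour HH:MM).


Depart: 08:42
Leg 1: +377 min -> 14:59
Layover: +217 min -> 18:36
Leg 2: +69 min -> 19:45
Total travel: 663 minutes = 11h 3m
Arrival: 19:45

19:45


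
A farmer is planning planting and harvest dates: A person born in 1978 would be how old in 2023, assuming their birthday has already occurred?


Birth year: 1978
Current year: 2023
Age = current year - birth year
Age = 2023 - 1978 = 45

45


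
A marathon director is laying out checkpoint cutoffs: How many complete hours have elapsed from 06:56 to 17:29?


Start: 06:56
End: 17:29
Hour difference: 17 - 6 = 11 hours
Minute difference: 29 - 56 = -27 minutes
Total minutes: 633
Complete hours: 633 / 60 = 10 (remainder 33)

10


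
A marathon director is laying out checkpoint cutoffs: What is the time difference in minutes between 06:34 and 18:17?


Start time: 06:34 = 394 minutes from midnight
End time: 18:17 = 1097 minutes from midnight
Difference: 1097 - 394 = 703 minutes
That is 11 hours and 43 minutes

703


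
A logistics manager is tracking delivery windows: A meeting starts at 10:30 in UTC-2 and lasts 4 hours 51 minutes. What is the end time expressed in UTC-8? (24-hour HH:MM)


Start: 10:30 in UTC-2
Step 1 - add duration:
  minutes: 30 + 51 = 81 (carry 1h)
  hours: 10 + 4 + 1 = 15
  end in UTC-2: 15:21
Step 2 - convert UTC-2 -> UTC-8:
  offset difference: -8 - (-2) = -6 hours
  15 + (-6) = 9 -> mod 24 = 9
Result: 09:21 in UTC-8

09:21


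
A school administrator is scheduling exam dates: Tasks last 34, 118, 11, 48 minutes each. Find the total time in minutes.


Durations: 34, 118, 11, 48
Running sum: 34
+ 118 = 152
+ 11 = 163
+ 48 = 211
Total duration: 211 minutes
That is 3 hours and 31 minutes

211


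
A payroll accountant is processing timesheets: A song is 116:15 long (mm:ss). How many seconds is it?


Minutes: 116
Extra seconds: 15
Seconds per minute: 60
Minutes to seconds: 116 x 60 = 6960
Total: 6960 + 15 = 6975

6975


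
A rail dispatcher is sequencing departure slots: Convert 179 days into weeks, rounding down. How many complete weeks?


Total days: 179
Days per week: 7
Division: 179 / 7 = 25 remainder 4
Complete weeks: 25
Remaining days: 4

25


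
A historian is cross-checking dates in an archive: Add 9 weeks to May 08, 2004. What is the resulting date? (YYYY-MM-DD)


Start: 2004-05-08
Weeks to add: 9
Convert to days: 9 x 7 = 63 days
Add 63 days to 2004-05-08
Result: 2004-07-10

2004-07-10


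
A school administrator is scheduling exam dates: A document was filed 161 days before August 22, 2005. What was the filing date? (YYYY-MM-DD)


Start: 2005-08-22
Subtracting 161 days
Days already passed in August: 22
After going back through August: 139 more days to subtract
July 2005: 31 days, 108 remaining
June 2005: 30 days, 78 remaining
May 2005: 31 days, 47 remaining
April 2005: 30 days, 17 remaining
Result: 2005-03-14

2005-03-14


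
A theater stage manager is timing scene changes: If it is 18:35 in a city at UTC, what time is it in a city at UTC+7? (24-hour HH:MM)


Local time: 18:35 at UTC (offset 0h)
Target zone: UTC+7 (offset 7h)
Difference: 7 - (0) = 7 hours
Calculation: 18 + (7) = 25
Wraparound: (25) mod 24 = 1
Result: 01:35

01:35


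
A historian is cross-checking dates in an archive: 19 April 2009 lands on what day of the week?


Date: 2009-04-19
January 1, 2009 is a Thursday
Day of year: 109
Offset from Jan 1: 108 days
108 mod 7 = 3
Result: Sunday

Sunday


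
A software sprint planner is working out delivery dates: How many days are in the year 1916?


Year: 1916
Check leap year rules:
Divisible by 4? Yes
Divisible by 100? No
1916 is a leap year
Days: 366

366


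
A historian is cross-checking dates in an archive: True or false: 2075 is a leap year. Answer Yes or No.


Year: 2075
Divisible by 4? 2075 / 4 = 518.75 -> No
Not divisible by 4, so NOT a leap year

No


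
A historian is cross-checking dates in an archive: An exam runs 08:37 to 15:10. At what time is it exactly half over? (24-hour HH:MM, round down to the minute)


Start time: 08:37 = 517 minutes from midnight
End time: 15:10 = 910 minutes from midnight
Sum: 517 + 910 = 1427
Midpoint: 1427 / 2 = 713 minutes
Convert: 713 / 60 = 11 hours, 53 minutes
Result: 11:53

11:53


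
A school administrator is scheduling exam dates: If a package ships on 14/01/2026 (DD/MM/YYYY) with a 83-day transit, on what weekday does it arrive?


Start: 2026-01-14 (Wednesday)
Step 1 - find target date: add 83 days
  2026-01-14 + 83 days = 2026-04-07
Step 2 - day of week:
  83 mod 7 = 6
  Wednesday + 6 days -> Tuesday
Result: Tuesday (2026-04-07)

Tuesday


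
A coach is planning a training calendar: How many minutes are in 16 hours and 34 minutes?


Hours: 16
Minutes: 34
Convert hours to minutes: 16 x 60 = 960
Add remaining minutes: 960 + 34 = 994

994


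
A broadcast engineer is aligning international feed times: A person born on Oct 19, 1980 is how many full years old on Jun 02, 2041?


Birth: 1980-10-19
Reference: 2041-06-02
Year difference: 2041 - 1980 = 61
Has birthday (10-19) occurred by 06-02? No
Birthday not yet reached this year -> subtract 1
Age in full years: 60

60


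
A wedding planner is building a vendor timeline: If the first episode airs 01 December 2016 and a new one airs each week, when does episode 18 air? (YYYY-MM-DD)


First occurrence: 2016-12-01 (occurrence 1)
Each occurrence is 7 days after the previous.
Occurrence 18 is 17 weeks after the first.
17 weeks = 119 days
2016-12-01 + 119 days = 2017-03-30

2017-03-30


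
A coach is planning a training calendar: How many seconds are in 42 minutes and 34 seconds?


Minutes: 42
Extra seconds: 34
Seconds per minute: 60
Minutes to seconds: 42 x 60 = 2520
Total: 2520 + 34 = 2554

2554


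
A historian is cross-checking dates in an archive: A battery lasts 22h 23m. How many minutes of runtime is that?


Hours: 22
Extra minutes: 23
Minutes per hour: 60
Hours to minutes: 22 x 60 = 1320
Total: 1320 + 23 = 1343

1343


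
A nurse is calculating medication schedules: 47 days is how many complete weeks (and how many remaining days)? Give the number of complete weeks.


Total days: 47
Days per week: 7
Division: 47 / 7 = 6 remainder 5
Complete weeks: 6
Remaining days: 5

6


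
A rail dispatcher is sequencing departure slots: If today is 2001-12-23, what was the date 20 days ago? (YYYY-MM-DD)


Start: 2001-12-23
Subtracting 20 days
Days already passed in December: 23
Result: 2001-12-03

2001-12-03


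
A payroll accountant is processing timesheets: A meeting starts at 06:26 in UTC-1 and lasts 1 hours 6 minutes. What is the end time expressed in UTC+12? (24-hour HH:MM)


Start: 06:26 in UTC-1
Step 1 - add duration:
  minutes: 26 + 6 = 32
  hours: 6 + 1 + 0 = 7
  end in UTC-1: 07:32
Step 2 - convert UTC-1 -> UTC+12:
  offset difference: 12 - (-1) = 13 hours
  7 + (13) = 20 -> mod 24 = 20
Result: 20:32 in UTC+12

20:32


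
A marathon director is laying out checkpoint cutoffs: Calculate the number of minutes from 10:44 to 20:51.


Start time: 10:44 = 644 minutes from midnight
End time: 20:51 = 1251 minutes from midnight
Difference: 1251 - 644 = 607 minutes
That is 10 hours and 7 minutes

607


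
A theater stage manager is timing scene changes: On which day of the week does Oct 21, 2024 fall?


Date: 2024-10-21
January 1, 2024 is a Monday
Day of year: 295
Offset from Jan 1: 294 days
294 mod 7 = 0
Result: Monday

Monday


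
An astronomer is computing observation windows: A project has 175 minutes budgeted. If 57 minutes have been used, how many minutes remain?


Total budget: 175 minutes
Time used: 57 minutes
Remaining: 175 - 57 = 118 minutes
Percent used: 32.6%
Percent remaining: 67.4%

118


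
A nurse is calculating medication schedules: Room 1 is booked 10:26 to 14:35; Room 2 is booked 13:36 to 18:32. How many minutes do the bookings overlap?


Interval A: [626, 875] minutes from midnight
Interval B: [816, 1112] minutes from midnight
Overlap start = max(626, 816) = 816
Overlap end = min(875, 1112) = 875
Overlap = 875 - 816 = 59 minutes

59


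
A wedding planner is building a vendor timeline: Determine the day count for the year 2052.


Year: 2052
Check leap year rules:
Divisible by 4? Yes
Divisible by 100? No
2052 is a leap year
Days: 366

366


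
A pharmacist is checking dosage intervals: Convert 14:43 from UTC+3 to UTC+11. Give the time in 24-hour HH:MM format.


Local time: 14:43 at UTC+3 (offset 3h)
Target zone: UTC+11 (offset 11h)
Difference: 11 - (3) = 8 hours
Calculation: 14 + (8) = 22
Result: 22:43

22:43


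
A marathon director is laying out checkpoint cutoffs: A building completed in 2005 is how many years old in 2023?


Birth year: 2005
Current year: 2023
Age = current year - birth year
Age = 2023 - 2005 = 18

18


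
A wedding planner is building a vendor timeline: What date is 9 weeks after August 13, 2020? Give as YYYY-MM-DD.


Start: 2020-08-13
Weeks to add: 9
Convert to days: 9 x 7 = 63 days
Add 63 days to 2020-08-13
Result: 2020-10-15

2020-10-15


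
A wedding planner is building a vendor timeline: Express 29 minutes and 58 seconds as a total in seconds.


Minutes: 29
Seconds: 58
Convert minutes to seconds: 29 x 60 = 1740
Add remaining seconds: 1740 + 58 = 1798

1798


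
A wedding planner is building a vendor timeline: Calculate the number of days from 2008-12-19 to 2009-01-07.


Start date: 2008-12-19
End date: 2009-01-07
Dec 2008: +13 days
Jan 2009: +6 days
Total: 19 days

19


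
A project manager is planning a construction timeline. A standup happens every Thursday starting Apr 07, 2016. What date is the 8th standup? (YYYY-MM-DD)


First occurrence: 2016-04-07 (occurrence 1)
Each occurrence is 7 days after the previous.
Occurrence 8 is 7 weeks after the first.
7 weeks = 49 days
2016-04-07 + 49 days = 2016-05-26

2016-05-26


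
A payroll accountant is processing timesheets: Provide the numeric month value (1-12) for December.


Calendar month order:
11. November
12. December <--
December is month number 12

12


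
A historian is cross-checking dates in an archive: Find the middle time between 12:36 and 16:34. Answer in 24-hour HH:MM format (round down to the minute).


Start time: 12:36 = 756 minutes from midnight
End time: 16:34 = 994 minutes from midnight
Sum: 756 + 994 = 1750
Midpoint: 1750 / 2 = 875 minutes
Convert: 875 / 60 = 14 hours, 35 minutes
Result: 14:35

14:35


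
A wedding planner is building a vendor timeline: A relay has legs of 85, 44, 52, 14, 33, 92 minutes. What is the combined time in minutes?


Durations: 85, 44, 52, 14, 33, 92
Running sum: 85
+ 44 = 129
+ 52 = 181
+ 14 = 195
+ 33 = 228
+ 92 = 320
Total duration: 320 minutes
That is 5 hours and 20 minutes

320


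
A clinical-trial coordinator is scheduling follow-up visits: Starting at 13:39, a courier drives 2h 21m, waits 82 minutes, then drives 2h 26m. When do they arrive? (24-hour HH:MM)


Depart: 13:39
Leg 1: +141 min -> 16:00
Layover: +82 min -> 17:22
Leg 2: +146 min -> 19:48
Total travel: 369 minutes = 6h 9m
Arrival: 19:48

19:48


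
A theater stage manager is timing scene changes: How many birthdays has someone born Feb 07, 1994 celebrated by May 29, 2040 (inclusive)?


Birth: 1994-02-07
Reference: 2040-05-29
Year difference: 2040 - 1994 = 46
Has birthday (02-07) occurred by 05-29? Yes
Age in full years: 46

46


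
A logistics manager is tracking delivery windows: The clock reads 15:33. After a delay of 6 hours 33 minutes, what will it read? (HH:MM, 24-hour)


Start time: 15:33
Adding: 6 hours 33 minutes
Minutes: 33 + 33 = 66
Minute overflow: 66 >= 60, so carry 1 hour, minutes = 6
Hours: 15 + 6 + 1 = 22
Result: 22:06

22:06


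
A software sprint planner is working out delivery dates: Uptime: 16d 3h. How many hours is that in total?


Days: 16
Extra hours: 3
Hours per day: 24
Days to hours: 16 x 24 = 384
Total: 384 + 3 = 387

387


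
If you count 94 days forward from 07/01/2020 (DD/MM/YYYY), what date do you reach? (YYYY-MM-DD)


Start: 2020-01-07
Adding 94 days
Days remaining in January: 24
After January: 70 days still to add
February 2020: 29 days, 41 remaining
March 2020: 31 days, 10 remaining
April 2020 has 30 days, need 10
Result: 2020-04-10

2020-04-10


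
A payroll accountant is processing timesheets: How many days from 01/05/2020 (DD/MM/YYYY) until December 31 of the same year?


Start: May 01, 2020
End: December 31, 2020
Days left in May: 30
June: 30
July: 31
August: 31
September: 30
... plus remaining months
Sum of remaining months: 214
Total: 30 + 214 = 244

244


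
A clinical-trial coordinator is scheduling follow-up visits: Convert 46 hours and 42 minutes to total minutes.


Hours: 46
Minutes: 42
Convert hours to minutes: 46 x 60 = 2760
Add remaining minutes: 2760 + 42 = 2802

2802
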